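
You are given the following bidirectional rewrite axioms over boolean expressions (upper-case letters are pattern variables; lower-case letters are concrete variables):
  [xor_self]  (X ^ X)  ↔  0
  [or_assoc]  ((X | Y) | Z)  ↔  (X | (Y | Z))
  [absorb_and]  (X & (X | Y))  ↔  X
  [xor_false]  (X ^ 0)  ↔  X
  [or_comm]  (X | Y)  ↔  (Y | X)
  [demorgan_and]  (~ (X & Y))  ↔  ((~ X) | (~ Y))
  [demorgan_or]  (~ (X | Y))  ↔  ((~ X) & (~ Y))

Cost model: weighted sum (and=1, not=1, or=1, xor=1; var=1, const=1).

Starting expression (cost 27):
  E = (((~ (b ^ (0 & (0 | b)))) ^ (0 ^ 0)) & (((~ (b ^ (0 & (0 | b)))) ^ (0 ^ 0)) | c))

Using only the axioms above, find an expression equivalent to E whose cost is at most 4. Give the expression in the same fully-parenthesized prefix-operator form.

step 1: absorb_and (→) rewrites (((~ (b ^ (0 & (0 | b)))) ^ (0 ^ 0)) & (((~ (b ^ (0 & (0 | b)))) ^ (0 ^ 0)) | c)) into ((~ (b ^ (0 & (0 | b)))) ^ (0 ^ 0))
step 2: xor_false (→) rewrites (0 ^ 0) into 0, now ((~ (b ^ (0 & (0 | b)))) ^ 0)
step 3: absorb_and (→) rewrites (0 & (0 | b)) into 0, now ((~ (b ^ 0)) ^ 0)
step 4: xor_false (→) rewrites ((~ (b ^ 0)) ^ 0) into (~ (b ^ 0)), reaching cost 4 (bound 4)

(~ (b ^ 0))   [cost 4]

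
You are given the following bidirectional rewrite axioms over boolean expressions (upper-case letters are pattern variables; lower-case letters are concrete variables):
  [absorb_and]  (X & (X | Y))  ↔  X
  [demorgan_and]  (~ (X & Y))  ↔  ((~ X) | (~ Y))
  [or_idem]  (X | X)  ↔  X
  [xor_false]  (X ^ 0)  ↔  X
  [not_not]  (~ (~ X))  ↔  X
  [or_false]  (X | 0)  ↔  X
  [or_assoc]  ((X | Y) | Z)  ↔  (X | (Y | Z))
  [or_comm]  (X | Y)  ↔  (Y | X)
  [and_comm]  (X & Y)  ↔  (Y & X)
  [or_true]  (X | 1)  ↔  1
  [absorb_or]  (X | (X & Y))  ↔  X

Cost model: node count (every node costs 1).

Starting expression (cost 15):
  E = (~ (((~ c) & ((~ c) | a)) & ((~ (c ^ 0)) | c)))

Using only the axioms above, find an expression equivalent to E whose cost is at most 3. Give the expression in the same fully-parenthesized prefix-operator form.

(~ (~ c))   [cost 3]

step 1: xor_false (→) rewrites (c ^ 0) into c, now (~ (((~ c) & ((~ c) | a)) & ((~ c) | c)))
step 2: absorb_and (→) rewrites ((~ c) & ((~ c) | a)) into (~ c), now (~ ((~ c) & ((~ c) | c)))
step 3: absorb_and (→) rewrites ((~ c) & ((~ c) | c)) into (~ c), reaching cost 3 (bound 3)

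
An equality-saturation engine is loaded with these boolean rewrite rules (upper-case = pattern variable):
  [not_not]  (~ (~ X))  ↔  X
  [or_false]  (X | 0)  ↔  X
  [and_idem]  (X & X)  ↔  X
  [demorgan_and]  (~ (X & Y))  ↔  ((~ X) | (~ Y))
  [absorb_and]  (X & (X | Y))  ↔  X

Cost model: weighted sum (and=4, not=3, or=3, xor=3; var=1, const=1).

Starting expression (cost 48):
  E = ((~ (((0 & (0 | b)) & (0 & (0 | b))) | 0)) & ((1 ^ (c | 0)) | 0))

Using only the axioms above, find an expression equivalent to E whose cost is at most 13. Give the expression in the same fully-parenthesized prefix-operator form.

((~ 0) & (1 ^ c))   [cost 13]

step 1: or_false (→) rewrites (((0 & (0 | b)) & (0 & (0 | b))) | 0) into ((0 & (0 | b)) & (0 & (0 | b))), now ((~ ((0 & (0 | b)) & (0 & (0 | b)))) & ((1 ^ (c | 0)) | 0))
step 2: and_idem (→) rewrites ((0 & (0 | b)) & (0 & (0 | b))) into (0 & (0 | b)), now ((~ (0 & (0 | b))) & ((1 ^ (c | 0)) | 0))
step 3: absorb_and (→) rewrites (0 & (0 | b)) into 0, now ((~ 0) & ((1 ^ (c | 0)) | 0))
step 4: or_false (→) rewrites ((1 ^ (c | 0)) | 0) into (1 ^ (c | 0)), now ((~ 0) & (1 ^ (c | 0)))
step 5: or_false (→) rewrites (c | 0) into c, reaching cost 13 (bound 13)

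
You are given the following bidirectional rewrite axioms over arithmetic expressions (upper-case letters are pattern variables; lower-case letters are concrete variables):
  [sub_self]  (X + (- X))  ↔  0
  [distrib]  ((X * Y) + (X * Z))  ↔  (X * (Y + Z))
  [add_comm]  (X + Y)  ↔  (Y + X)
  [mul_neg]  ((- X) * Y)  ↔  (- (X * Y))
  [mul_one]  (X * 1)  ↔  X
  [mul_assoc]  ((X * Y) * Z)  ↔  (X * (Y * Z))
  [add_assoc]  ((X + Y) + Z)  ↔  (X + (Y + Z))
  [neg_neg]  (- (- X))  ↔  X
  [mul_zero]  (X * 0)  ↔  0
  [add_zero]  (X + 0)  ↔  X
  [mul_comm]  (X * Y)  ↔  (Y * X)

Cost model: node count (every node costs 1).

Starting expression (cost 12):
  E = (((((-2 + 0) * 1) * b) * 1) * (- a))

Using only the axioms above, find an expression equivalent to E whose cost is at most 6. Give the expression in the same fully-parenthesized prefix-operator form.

((-2 * b) * (- a))   [cost 6]

1. [mul_one →] ((-2 + 0) * 1)  →  (-2 + 0);  E = ((((-2 + 0) * b) * 1) * (- a))
2. [mul_one →] (((-2 + 0) * b) * 1)  →  ((-2 + 0) * b);  E = (((-2 + 0) * b) * (- a))
3. [add_zero →] (-2 + 0)  →  -2;  cost 6 ≤ 6, done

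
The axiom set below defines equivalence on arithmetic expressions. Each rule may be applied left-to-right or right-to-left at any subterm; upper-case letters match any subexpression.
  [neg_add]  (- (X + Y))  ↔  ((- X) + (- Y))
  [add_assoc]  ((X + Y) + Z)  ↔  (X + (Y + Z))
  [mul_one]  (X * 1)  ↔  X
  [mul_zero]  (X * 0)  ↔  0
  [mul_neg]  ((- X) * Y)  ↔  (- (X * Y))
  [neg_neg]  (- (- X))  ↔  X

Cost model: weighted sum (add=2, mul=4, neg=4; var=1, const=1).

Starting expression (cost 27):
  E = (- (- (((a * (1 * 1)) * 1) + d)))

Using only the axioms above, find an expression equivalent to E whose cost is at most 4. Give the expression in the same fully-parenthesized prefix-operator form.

step 1: neg_neg (→) rewrites (- (- (((a * (1 * 1)) * 1) + d))) into (((a * (1 * 1)) * 1) + d)
step 2: mul_one (→) rewrites (1 * 1) into 1, now (((a * 1) * 1) + d)
step 3: mul_one (→) rewrites ((a * 1) * 1) into (a * 1), now ((a * 1) + d)
step 4: mul_one (→) rewrites (a * 1) into a, reaching cost 4 (bound 4)

(a + d)   [cost 4]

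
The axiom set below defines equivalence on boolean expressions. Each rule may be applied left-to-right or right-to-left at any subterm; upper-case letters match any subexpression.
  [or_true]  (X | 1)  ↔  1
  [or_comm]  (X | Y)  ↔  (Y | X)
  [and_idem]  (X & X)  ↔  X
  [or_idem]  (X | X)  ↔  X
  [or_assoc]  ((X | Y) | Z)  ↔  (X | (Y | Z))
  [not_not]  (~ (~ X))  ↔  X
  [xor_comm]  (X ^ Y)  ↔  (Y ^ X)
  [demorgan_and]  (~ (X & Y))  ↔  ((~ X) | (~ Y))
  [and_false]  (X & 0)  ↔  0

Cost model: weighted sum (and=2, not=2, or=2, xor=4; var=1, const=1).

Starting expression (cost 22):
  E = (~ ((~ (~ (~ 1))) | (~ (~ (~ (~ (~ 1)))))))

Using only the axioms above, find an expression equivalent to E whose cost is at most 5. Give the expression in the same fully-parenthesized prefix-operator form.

(1) (~ (~ 1))  =[not_not →]=  1    ⊢ (~ ((~ (~ (~ 1))) | (~ (~ (~ 1)))))
(2) ((~ (~ (~ 1))) | (~ (~ (~ 1))))  =[or_idem →]=  (~ (~ (~ 1)))    ⊢ (~ (~ (~ (~ 1))))
(3) (~ (~ (~ (~ 1))))  =[not_not →]=  (~ (~ 1))    ⊢ cost 5, within 5

(~ (~ 1))   [cost 5]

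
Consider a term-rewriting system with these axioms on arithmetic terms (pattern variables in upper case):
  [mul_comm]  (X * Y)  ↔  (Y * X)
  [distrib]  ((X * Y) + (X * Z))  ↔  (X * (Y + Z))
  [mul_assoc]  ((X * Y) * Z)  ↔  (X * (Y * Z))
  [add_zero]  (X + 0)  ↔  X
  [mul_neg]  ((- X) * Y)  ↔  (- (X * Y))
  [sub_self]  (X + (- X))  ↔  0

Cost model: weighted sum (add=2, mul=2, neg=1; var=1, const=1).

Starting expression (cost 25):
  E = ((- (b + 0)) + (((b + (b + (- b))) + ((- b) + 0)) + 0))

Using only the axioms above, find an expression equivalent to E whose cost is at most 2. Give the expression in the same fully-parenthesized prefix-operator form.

step 1: sub_self (→) rewrites (b + (- b)) into 0, now ((- (b + 0)) + (((b + 0) + ((- b) + 0)) + 0))
step 2: add_zero (→) rewrites (((b + 0) + ((- b) + 0)) + 0) into ((b + 0) + ((- b) + 0)), now ((- (b + 0)) + ((b + 0) + ((- b) + 0)))
step 3: add_zero (→) rewrites (b + 0) into b, now ((- b) + ((b + 0) + ((- b) + 0)))
step 4: add_zero (→) rewrites (b + 0) into b, now ((- b) + (b + ((- b) + 0)))
step 5: add_zero (→) rewrites ((- b) + 0) into (- b), now ((- b) + (b + (- b)))
step 6: sub_self (→) rewrites (b + (- b)) into 0, now ((- b) + 0)
step 7: add_zero (→) rewrites ((- b) + 0) into (- b), reaching cost 2 (bound 2)

(- b)   [cost 2]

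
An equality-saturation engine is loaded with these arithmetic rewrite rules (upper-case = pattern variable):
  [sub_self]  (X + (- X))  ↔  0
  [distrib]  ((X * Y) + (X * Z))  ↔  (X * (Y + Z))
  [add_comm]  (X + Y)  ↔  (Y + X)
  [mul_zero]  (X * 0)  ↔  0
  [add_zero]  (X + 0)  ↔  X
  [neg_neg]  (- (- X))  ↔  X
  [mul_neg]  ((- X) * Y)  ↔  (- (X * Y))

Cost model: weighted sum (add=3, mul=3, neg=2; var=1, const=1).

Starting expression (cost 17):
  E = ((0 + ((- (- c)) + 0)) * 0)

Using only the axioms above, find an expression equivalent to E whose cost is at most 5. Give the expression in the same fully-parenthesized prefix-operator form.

(c * 0)   [cost 5]

1. [neg_neg →] (- (- c))  →  c;  E = ((0 + (c + 0)) * 0)
2. [add_zero →] (c + 0)  →  c;  E = ((0 + c) * 0)
3. [add_comm →] (0 + c)  →  (c + 0);  E = ((c + 0) * 0)
4. [add_zero →] (c + 0)  →  c;  cost 5 ≤ 5, done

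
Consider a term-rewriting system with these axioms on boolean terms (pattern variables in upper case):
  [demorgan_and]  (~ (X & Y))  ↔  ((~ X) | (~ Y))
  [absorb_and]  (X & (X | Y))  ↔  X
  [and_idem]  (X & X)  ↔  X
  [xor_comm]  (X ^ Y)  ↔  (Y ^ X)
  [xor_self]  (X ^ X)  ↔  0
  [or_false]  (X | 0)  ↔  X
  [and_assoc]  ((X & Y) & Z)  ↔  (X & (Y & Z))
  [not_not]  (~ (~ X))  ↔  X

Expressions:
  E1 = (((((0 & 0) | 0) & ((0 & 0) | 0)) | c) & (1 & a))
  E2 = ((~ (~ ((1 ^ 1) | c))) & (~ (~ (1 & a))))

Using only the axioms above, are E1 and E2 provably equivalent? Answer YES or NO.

YES

step 1: and_idem (→) rewrites (((0 & 0) | 0) & ((0 & 0) | 0)) into ((0 & 0) | 0), now ((((0 & 0) | 0) | c) & (1 & a))
step 2: and_idem (→) rewrites (0 & 0) into 0, now (((0 | 0) | c) & (1 & a))
step 3: or_false (→) rewrites (0 | 0) into 0, now ((0 | c) & (1 & a))
step 4: xor_self (←) rewrites 0 into (1 ^ 1), now (((1 ^ 1) | c) & (1 & a))
step 5: not_not (←) rewrites (1 & a) into (~ (~ (1 & a))), now (((1 ^ 1) | c) & (~ (~ (1 & a))))
step 6: not_not (←) rewrites ((1 ^ 1) | c) into (~ (~ ((1 ^ 1) | c))), which is E2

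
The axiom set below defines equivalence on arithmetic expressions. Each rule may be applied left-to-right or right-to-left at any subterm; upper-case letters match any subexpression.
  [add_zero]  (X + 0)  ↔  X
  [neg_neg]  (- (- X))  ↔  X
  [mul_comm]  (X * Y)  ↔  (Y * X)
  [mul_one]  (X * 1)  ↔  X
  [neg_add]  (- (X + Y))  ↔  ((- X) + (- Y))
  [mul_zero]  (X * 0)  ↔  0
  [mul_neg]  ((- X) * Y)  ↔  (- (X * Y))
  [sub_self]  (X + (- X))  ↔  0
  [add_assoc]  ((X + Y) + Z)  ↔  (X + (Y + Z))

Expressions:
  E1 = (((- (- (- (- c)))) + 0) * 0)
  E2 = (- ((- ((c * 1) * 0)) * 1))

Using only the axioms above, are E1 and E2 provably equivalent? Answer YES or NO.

(1) (- (- c))  =[neg_neg →]=  c    ⊢ (((- (- c)) + 0) * 0)
(2) (- (- c))  =[neg_neg →]=  c    ⊢ ((c + 0) * 0)
(3) (c + 0)  =[add_zero →]=  c    ⊢ (c * 0)
(4) (c * 0)  =[neg_neg ←]=  (- (- (c * 0)))
(5) (- (c * 0))  =[mul_one ←]=  ((- (c * 0)) * 1)    ⊢ (- ((- (c * 0)) * 1))
(6) c  =[mul_one ←]=  (c * 1)    ⊢ E2

YES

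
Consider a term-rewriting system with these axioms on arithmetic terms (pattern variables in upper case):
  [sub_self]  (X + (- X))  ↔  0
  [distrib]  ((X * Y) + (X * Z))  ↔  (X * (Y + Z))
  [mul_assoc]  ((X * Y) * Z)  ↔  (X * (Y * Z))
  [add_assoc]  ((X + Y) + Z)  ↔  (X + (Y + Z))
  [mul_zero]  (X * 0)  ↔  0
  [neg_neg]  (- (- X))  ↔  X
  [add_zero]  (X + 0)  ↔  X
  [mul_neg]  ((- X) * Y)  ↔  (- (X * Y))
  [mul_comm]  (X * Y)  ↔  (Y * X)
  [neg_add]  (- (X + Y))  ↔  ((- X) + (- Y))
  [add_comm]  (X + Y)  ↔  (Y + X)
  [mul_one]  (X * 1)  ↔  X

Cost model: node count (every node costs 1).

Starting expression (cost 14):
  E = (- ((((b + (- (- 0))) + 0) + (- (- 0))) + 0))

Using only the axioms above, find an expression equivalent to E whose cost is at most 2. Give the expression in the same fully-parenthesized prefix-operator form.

step 1: neg_neg (→) rewrites (- (- 0)) into 0, now (- ((((b + 0) + 0) + (- (- 0))) + 0))
step 2: add_zero (→) rewrites (b + 0) into b, now (- (((b + 0) + (- (- 0))) + 0))
step 3: neg_neg (→) rewrites (- (- 0)) into 0, now (- (((b + 0) + 0) + 0))
step 4: add_zero (→) rewrites ((b + 0) + 0) into (b + 0), now (- ((b + 0) + 0))
step 5: add_zero (→) rewrites ((b + 0) + 0) into (b + 0), now (- (b + 0))
step 6: add_zero (→) rewrites (b + 0) into b, reaching cost 2 (bound 2)

(- b)   [cost 2]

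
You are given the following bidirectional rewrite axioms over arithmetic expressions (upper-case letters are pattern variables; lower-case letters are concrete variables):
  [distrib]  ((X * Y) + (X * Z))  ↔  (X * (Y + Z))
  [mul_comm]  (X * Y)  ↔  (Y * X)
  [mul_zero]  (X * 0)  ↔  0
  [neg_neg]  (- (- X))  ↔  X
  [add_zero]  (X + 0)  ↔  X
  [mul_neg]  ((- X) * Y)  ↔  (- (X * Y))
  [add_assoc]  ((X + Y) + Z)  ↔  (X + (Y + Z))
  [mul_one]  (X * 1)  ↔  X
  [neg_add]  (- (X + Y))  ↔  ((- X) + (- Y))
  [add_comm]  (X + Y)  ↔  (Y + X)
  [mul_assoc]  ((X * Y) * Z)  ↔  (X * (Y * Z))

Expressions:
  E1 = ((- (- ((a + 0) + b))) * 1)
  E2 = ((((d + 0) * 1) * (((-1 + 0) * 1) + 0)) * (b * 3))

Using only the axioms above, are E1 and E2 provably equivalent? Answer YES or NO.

NO

All listed rules preserve value, hence provable equivalence implies equal values everywhere; look for a separating assignment.
a=0, b=1, d=0 gives E1 ↦ 1, E2 ↦ 0; values differ ⇒ not provably equivalent.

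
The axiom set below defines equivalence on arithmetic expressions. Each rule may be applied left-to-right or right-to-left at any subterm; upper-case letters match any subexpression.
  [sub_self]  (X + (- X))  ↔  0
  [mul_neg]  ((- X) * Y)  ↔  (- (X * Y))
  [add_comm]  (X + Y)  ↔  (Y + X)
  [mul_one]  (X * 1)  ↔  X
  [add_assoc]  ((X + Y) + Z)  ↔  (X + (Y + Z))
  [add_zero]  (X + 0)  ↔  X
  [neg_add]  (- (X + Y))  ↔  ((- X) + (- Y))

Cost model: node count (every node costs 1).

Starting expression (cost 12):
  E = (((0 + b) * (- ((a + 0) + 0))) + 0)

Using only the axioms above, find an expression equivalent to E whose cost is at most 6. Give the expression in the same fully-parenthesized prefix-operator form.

step 1: add_zero (→) rewrites (a + 0) into a, now (((0 + b) * (- (a + 0))) + 0)
step 2: add_zero (→) rewrites (a + 0) into a, now (((0 + b) * (- a)) + 0)
step 3: add_zero (→) rewrites (((0 + b) * (- a)) + 0) into ((0 + b) * (- a)), reaching cost 6 (bound 6)

((0 + b) * (- a))   [cost 6]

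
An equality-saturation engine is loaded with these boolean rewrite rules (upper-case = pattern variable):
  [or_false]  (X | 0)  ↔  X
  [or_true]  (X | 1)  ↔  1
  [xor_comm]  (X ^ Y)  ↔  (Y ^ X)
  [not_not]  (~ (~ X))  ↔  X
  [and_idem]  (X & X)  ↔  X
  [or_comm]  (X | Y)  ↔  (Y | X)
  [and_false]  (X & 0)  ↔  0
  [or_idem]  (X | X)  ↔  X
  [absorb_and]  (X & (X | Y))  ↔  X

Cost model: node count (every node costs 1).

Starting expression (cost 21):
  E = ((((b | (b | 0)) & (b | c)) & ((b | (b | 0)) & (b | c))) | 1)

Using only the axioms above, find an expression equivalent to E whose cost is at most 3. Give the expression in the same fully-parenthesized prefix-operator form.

1. [and_idem →] (((b | (b | 0)) & (b | c)) & ((b | (b | 0)) & (b | c)))  →  ((b | (b | 0)) & (b | c));  E = (((b | (b | 0)) & (b | c)) | 1)
2. [or_false →] (b | 0)  →  b;  E = (((b | b) & (b | c)) | 1)
3. [or_comm →] (((b | b) & (b | c)) | 1)  →  (1 | ((b | b) & (b | c)))
4. [or_idem →] (b | b)  →  b;  E = (1 | (b & (b | c)))
5. [absorb_and →] (b & (b | c))  →  b;  cost 3 ≤ 3, done

(1 | b)   [cost 3]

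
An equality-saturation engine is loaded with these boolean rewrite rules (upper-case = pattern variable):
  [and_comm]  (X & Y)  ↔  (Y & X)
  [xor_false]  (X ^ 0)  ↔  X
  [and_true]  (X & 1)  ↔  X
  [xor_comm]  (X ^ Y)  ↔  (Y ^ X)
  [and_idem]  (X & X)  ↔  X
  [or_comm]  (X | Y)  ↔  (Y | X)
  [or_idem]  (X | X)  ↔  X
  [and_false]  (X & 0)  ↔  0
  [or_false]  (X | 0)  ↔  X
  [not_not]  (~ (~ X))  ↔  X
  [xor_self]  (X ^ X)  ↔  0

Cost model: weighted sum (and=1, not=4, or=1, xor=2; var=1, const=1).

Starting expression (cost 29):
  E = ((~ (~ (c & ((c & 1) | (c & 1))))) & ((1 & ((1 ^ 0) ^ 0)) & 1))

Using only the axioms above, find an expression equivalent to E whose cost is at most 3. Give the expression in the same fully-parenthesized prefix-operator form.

(c & 1)   [cost 3]

1. [not_not →] (~ (~ (c & ((c & 1) | (c & 1)))))  →  (c & ((c & 1) | (c & 1)));  E = ((c & ((c & 1) | (c & 1))) & ((1 & ((1 ^ 0) ^ 0)) & 1))
2. [or_idem →] ((c & 1) | (c & 1))  →  (c & 1);  E = ((c & (c & 1)) & ((1 & ((1 ^ 0) ^ 0)) & 1))
3. [and_true →] (c & 1)  →  c;  E = ((c & c) & ((1 & ((1 ^ 0) ^ 0)) & 1))
4. [and_idem →] (c & c)  →  c;  E = (c & ((1 & ((1 ^ 0) ^ 0)) & 1))
5. [xor_false →] (1 ^ 0)  →  1;  E = (c & ((1 & (1 ^ 0)) & 1))
6. [xor_false →] (1 ^ 0)  →  1;  E = (c & ((1 & 1) & 1))
7. [and_true →] ((1 & 1) & 1)  →  (1 & 1);  E = (c & (1 & 1))
8. [and_true →] (1 & 1)  →  1;  cost 3 ≤ 3, done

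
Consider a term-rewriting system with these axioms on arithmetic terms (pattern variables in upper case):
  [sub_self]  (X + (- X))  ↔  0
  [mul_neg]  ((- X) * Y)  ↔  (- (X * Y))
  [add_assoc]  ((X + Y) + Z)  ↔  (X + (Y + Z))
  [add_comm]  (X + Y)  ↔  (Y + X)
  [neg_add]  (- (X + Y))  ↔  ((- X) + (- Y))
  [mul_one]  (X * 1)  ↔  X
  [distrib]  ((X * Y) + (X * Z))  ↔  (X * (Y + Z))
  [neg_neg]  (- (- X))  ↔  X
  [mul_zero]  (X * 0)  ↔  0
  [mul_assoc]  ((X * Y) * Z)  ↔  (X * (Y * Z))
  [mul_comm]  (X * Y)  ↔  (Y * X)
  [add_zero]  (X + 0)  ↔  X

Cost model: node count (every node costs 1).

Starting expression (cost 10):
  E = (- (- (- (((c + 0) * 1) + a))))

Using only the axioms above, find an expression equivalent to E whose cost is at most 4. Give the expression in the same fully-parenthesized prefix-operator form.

step 1: mul_one (→) rewrites ((c + 0) * 1) into (c + 0), now (- (- (- ((c + 0) + a))))
step 2: add_zero (→) rewrites (c + 0) into c, now (- (- (- (c + a))))
step 3: neg_neg (→) rewrites (- (- (c + a))) into (c + a), reaching cost 4 (bound 4)

(- (c + a))   [cost 4]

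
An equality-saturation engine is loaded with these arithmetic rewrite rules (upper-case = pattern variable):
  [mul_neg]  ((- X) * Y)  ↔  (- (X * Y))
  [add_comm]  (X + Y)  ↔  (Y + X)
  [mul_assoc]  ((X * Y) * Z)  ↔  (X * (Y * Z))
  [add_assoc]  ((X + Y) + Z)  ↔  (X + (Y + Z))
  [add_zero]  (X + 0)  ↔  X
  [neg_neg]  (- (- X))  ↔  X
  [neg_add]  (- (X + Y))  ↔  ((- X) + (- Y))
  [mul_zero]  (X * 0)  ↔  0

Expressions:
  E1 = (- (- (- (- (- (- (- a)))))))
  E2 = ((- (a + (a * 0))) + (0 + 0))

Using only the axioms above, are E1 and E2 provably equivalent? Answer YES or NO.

YES

(1) (- (- (- a)))  =[neg_neg →]=  (- a)    ⊢ (- (- (- (- (- a)))))
(2) (- (- a))  =[neg_neg →]=  a    ⊢ (- (- (- a)))
(3) (- (- a))  =[neg_neg →]=  a    ⊢ (- a)
(4) (- a)  =[add_zero ←]=  ((- a) + 0)
(5) 0  =[add_zero ←]=  (0 + 0)    ⊢ ((- a) + (0 + 0))
(6) a  =[add_zero ←]=  (a + 0)    ⊢ ((- (a + 0)) + (0 + 0))
(7) 0  =[mul_zero ←]=  (a * 0)    ⊢ E2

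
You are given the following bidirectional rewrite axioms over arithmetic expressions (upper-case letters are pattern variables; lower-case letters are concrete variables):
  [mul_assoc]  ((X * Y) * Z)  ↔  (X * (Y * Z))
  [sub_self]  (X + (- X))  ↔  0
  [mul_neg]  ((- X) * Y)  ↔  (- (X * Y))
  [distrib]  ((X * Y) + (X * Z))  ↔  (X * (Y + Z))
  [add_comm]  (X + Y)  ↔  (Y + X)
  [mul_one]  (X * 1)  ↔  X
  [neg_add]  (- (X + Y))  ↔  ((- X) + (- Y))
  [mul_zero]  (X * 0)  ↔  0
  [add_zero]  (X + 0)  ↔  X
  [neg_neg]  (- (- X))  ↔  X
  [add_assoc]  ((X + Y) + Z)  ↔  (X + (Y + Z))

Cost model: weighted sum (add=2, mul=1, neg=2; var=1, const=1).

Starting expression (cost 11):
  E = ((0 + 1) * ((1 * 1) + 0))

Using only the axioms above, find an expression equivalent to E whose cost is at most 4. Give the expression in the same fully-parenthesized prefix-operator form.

(0 + 1)   [cost 4]

(1) (1 * 1)  =[mul_one →]=  1    ⊢ ((0 + 1) * (1 + 0))
(2) (1 + 0)  =[add_zero →]=  1    ⊢ ((0 + 1) * 1)
(3) ((0 + 1) * 1)  =[mul_one →]=  (0 + 1)    ⊢ cost 4, within 4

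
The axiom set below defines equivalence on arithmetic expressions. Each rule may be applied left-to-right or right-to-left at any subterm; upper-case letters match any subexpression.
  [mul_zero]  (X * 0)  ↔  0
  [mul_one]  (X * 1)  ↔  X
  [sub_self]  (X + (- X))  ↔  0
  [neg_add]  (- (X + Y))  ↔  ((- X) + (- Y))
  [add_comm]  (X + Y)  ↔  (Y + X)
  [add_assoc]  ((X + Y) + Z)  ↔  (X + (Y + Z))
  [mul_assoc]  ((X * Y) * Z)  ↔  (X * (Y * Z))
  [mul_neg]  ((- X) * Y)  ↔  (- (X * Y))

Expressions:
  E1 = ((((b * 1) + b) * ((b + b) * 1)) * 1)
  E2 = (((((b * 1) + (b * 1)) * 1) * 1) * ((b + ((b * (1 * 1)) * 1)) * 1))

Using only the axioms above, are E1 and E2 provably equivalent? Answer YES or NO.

1. [mul_one →] ((b + b) * 1)  →  (b + b);  E1 = ((((b * 1) + b) * (b + b)) * 1)
2. [mul_one →] (b * 1)  →  b;  E1 = (((b + b) * (b + b)) * 1)
3. [mul_one →] (((b + b) * (b + b)) * 1)  →  ((b + b) * (b + b))
4. [mul_one ←] (b + b)  →  ((b + b) * 1);  E1 = (((b + b) * 1) * (b + b))
5. [mul_one ←] b  →  (b * 1);  E1 = (((b + b) * 1) * (b + (b * 1)))
6. [mul_one ←] ((b + b) * 1)  →  (((b + b) * 1) * 1);  E1 = ((((b + b) * 1) * 1) * (b + (b * 1)))
7. [mul_one ←] b  →  (b * 1);  E1 = (((((b * 1) + b) * 1) * 1) * (b + (b * 1)))
8. [mul_one ←] b  →  (b * 1);  E1 = (((((b * 1) + b) * 1) * 1) * (b + ((b * 1) * 1)))
9. [mul_one ←] 1  →  (1 * 1);  E1 = (((((b * 1) + b) * 1) * 1) * (b + ((b * (1 * 1)) * 1)))
10. [mul_one ←] b  →  (b * 1);  E1 = (((((b * 1) + (b * 1)) * 1) * 1) * (b + ((b * (1 * 1)) * 1)))
11. [mul_one ←] (b + ((b * (1 * 1)) * 1))  →  ((b + ((b * (1 * 1)) * 1)) * 1);  this is E2

YES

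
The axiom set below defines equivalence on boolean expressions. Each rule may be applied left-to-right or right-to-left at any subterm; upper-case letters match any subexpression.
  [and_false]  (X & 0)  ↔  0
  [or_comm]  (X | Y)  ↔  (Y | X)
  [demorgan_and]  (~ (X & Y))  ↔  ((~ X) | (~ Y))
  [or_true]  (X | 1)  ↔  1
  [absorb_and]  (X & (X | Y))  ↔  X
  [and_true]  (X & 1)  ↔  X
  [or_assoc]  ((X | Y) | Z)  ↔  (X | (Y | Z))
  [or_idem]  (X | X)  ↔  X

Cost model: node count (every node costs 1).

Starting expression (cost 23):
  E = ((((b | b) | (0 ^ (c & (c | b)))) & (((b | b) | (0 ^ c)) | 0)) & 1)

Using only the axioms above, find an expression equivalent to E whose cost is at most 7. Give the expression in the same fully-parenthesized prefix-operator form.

((b | b) | (0 ^ c))   [cost 7]

1. [and_true →] ((((b | b) | (0 ^ (c & (c | b)))) & (((b | b) | (0 ^ c)) | 0)) & 1)  →  (((b | b) | (0 ^ (c & (c | b)))) & (((b | b) | (0 ^ c)) | 0))
2. [absorb_and →] (c & (c | b))  →  c;  E = (((b | b) | (0 ^ c)) & (((b | b) | (0 ^ c)) | 0))
3. [absorb_and →] (((b | b) | (0 ^ c)) & (((b | b) | (0 ^ c)) | 0))  →  ((b | b) | (0 ^ c));  cost 7 ≤ 7, done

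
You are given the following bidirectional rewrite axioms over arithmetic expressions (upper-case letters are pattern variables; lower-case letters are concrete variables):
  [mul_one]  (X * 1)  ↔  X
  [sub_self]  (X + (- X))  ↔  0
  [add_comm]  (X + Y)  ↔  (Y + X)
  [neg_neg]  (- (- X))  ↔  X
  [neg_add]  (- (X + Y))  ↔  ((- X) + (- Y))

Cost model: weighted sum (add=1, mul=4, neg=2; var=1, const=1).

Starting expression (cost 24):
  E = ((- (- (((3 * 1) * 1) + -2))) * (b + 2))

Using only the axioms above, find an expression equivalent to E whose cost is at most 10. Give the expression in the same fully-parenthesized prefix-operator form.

((3 + -2) * (b + 2))   [cost 10]

(1) ((3 * 1) * 1)  =[mul_one →]=  (3 * 1)    ⊢ ((- (- ((3 * 1) + -2))) * (b + 2))
(2) (3 * 1)  =[mul_one →]=  3    ⊢ ((- (- (3 + -2))) * (b + 2))
(3) (- (- (3 + -2)))  =[neg_neg →]=  (3 + -2)    ⊢ cost 10, within 10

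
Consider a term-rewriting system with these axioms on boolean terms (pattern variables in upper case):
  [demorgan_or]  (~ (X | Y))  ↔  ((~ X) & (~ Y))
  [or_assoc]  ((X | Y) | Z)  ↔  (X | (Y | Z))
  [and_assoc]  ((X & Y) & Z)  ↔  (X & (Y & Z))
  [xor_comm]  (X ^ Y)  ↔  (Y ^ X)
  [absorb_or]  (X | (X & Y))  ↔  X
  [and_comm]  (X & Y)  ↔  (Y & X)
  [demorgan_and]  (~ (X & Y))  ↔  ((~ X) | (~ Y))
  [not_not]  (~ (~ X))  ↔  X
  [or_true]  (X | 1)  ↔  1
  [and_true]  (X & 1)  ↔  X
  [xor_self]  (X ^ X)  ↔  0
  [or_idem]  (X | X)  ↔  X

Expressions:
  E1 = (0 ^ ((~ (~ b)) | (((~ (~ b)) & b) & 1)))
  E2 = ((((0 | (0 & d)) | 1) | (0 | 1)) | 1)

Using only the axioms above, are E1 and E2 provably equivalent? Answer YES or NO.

Every axiom is a valid identity, so a rewrite proof would force E1 and E2 to agree under every assignment.
At b=0, d=0: E1 = 0 but E2 = 1; they differ, so no derivation exists.

NO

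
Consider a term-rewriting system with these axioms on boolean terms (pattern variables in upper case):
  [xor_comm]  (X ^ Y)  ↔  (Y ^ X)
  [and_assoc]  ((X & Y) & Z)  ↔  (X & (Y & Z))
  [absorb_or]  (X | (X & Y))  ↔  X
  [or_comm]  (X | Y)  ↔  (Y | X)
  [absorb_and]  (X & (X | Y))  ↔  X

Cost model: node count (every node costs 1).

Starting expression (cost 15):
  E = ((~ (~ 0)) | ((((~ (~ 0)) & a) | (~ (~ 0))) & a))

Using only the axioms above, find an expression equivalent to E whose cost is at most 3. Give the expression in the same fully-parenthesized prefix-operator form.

(~ (~ 0))   [cost 3]

(1) (((~ (~ 0)) & a) | (~ (~ 0)))  =[or_comm →]=  ((~ (~ 0)) | ((~ (~ 0)) & a))    ⊢ ((~ (~ 0)) | (((~ (~ 0)) | ((~ (~ 0)) & a)) & a))
(2) ((~ (~ 0)) | ((~ (~ 0)) & a))  =[absorb_or →]=  (~ (~ 0))    ⊢ ((~ (~ 0)) | ((~ (~ 0)) & a))
(3) ((~ (~ 0)) | ((~ (~ 0)) & a))  =[absorb_or →]=  (~ (~ 0))    ⊢ cost 3, within 3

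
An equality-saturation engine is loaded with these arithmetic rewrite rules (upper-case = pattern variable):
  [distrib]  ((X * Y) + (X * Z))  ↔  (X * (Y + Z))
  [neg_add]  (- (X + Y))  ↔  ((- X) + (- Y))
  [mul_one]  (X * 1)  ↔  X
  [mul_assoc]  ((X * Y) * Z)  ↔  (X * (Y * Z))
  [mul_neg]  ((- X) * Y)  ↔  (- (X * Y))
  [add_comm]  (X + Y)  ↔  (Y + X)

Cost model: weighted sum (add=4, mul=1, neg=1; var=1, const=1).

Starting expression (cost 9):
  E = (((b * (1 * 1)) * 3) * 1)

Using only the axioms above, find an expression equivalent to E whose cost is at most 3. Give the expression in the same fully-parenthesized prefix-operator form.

(b * 3)   [cost 3]

(1) (1 * 1)  =[mul_one →]=  1    ⊢ (((b * 1) * 3) * 1)
(2) (((b * 1) * 3) * 1)  =[mul_one →]=  ((b * 1) * 3)
(3) (b * 1)  =[mul_one →]=  b    ⊢ cost 3, within 3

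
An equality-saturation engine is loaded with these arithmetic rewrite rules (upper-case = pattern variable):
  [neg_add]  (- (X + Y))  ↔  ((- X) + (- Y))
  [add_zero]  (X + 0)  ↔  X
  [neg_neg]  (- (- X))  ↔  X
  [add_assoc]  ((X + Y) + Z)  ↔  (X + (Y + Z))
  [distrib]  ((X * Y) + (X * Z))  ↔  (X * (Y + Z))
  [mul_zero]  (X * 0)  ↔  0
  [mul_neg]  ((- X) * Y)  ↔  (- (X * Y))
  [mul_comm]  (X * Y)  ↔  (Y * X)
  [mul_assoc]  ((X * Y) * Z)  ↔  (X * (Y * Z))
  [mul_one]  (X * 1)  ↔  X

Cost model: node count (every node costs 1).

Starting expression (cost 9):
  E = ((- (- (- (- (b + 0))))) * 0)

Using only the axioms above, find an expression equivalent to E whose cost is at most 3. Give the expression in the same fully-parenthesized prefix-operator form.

step 1: neg_neg (→) rewrites (- (- (- (- (b + 0))))) into (- (- (b + 0))), now ((- (- (b + 0))) * 0)
step 2: add_zero (→) rewrites (b + 0) into b, now ((- (- b)) * 0)
step 3: neg_neg (→) rewrites (- (- b)) into b, reaching cost 3 (bound 3)

(b * 0)   [cost 3]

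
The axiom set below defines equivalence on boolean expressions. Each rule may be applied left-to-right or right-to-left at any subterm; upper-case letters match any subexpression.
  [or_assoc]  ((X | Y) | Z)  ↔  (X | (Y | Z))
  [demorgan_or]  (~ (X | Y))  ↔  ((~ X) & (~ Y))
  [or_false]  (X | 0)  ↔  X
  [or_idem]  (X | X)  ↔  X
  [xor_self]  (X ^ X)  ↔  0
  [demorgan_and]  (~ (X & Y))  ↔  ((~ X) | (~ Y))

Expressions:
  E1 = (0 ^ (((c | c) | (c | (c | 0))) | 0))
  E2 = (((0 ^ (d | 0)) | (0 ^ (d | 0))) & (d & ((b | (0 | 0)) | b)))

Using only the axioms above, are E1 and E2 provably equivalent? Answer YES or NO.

All listed rules preserve value, hence provable equivalence implies equal values everywhere; look for a separating assignment.
b=0, c=1, d=0 gives E1 ↦ 1, E2 ↦ 0; values differ ⇒ not provably equivalent.

NO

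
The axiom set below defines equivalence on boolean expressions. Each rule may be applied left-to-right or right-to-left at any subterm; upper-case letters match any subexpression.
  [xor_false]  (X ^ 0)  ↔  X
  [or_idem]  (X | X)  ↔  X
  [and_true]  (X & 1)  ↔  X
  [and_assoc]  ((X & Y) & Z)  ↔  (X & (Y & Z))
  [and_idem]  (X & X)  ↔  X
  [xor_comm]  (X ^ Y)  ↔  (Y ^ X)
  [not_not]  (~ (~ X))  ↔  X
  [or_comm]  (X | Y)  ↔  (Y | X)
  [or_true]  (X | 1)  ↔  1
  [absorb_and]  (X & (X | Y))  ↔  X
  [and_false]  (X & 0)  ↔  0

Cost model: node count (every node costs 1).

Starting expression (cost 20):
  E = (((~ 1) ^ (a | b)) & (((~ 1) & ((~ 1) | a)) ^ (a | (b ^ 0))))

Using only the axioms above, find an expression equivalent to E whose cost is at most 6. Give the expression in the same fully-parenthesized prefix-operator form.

1. [xor_false →] (b ^ 0)  →  b;  E = (((~ 1) ^ (a | b)) & (((~ 1) & ((~ 1) | a)) ^ (a | b)))
2. [absorb_and →] ((~ 1) & ((~ 1) | a))  →  (~ 1);  E = (((~ 1) ^ (a | b)) & ((~ 1) ^ (a | b)))
3. [and_idem →] (((~ 1) ^ (a | b)) & ((~ 1) ^ (a | b)))  →  ((~ 1) ^ (a | b));  cost 6 ≤ 6, done

((~ 1) ^ (a | b))   [cost 6]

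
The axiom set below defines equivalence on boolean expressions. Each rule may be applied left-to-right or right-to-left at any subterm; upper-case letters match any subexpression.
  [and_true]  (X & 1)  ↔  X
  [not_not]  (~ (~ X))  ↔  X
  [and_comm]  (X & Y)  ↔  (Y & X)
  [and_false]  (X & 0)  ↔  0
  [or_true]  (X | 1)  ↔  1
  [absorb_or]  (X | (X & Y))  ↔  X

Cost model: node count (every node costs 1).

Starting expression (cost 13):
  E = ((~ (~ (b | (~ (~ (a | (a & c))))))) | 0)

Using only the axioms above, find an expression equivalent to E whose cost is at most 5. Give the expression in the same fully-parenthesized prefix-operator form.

((b | a) | 0)   [cost 5]

step 1: absorb_or (→) rewrites (a | (a & c)) into a, now ((~ (~ (b | (~ (~ a))))) | 0)
step 2: not_not (→) rewrites (~ (~ a)) into a, now ((~ (~ (b | a))) | 0)
step 3: not_not (→) rewrites (~ (~ (b | a))) into (b | a), reaching cost 5 (bound 5)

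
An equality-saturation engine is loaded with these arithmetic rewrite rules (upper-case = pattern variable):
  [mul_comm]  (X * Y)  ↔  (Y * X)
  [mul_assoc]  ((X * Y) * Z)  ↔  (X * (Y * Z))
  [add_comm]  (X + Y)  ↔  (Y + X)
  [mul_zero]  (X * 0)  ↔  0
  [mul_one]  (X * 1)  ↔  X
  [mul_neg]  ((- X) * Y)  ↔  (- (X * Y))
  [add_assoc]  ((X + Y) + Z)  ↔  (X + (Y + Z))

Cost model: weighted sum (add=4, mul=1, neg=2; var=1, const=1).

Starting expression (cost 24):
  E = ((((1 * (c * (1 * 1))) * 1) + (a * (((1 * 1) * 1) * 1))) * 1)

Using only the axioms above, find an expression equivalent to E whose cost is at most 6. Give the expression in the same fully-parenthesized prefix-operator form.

(c + a)   [cost 6]

step 1: mul_one (→) rewrites ((((1 * (c * (1 * 1))) * 1) + (a * (((1 * 1) * 1) * 1))) * 1) into (((1 * (c * (1 * 1))) * 1) + (a * (((1 * 1) * 1) * 1)))
step 2: mul_one (→) rewrites (1 * 1) into 1, now (((1 * (c * 1)) * 1) + (a * (((1 * 1) * 1) * 1)))
step 3: mul_one (→) rewrites (1 * 1) into 1, now (((1 * (c * 1)) * 1) + (a * ((1 * 1) * 1)))
step 4: mul_comm (→) rewrites (1 * (c * 1)) into ((c * 1) * 1), now ((((c * 1) * 1) * 1) + (a * ((1 * 1) * 1)))
step 5: mul_one (→) rewrites (1 * 1) into 1, now ((((c * 1) * 1) * 1) + (a * (1 * 1)))
step 6: mul_one (→) rewrites (((c * 1) * 1) * 1) into ((c * 1) * 1), now (((c * 1) * 1) + (a * (1 * 1)))
step 7: mul_one (→) rewrites (1 * 1) into 1, now (((c * 1) * 1) + (a * 1))
step 8: mul_one (→) rewrites (a * 1) into a, now (((c * 1) * 1) + a)
step 9: mul_one (→) rewrites (c * 1) into c, now ((c * 1) + a)
step 10: mul_one (→) rewrites (c * 1) into c, reaching cost 6 (bound 6)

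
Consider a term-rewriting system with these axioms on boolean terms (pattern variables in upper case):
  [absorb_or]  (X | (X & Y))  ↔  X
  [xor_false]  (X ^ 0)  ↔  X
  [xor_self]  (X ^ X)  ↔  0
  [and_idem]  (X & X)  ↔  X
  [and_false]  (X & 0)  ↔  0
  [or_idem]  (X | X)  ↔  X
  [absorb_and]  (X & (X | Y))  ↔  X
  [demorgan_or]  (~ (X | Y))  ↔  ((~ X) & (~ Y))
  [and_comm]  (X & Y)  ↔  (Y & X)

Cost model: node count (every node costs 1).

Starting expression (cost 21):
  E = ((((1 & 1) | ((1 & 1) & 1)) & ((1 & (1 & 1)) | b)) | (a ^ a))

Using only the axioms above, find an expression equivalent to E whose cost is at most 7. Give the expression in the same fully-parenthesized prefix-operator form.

((1 & 1) | (a ^ a))   [cost 7]

step 1: absorb_or (→) rewrites ((1 & 1) | ((1 & 1) & 1)) into (1 & 1), now (((1 & 1) & ((1 & (1 & 1)) | b)) | (a ^ a))
step 2: and_idem (→) rewrites (1 & 1) into 1, now (((1 & 1) & ((1 & 1) | b)) | (a ^ a))
step 3: absorb_and (→) rewrites ((1 & 1) & ((1 & 1) | b)) into (1 & 1), reaching cost 7 (bound 7)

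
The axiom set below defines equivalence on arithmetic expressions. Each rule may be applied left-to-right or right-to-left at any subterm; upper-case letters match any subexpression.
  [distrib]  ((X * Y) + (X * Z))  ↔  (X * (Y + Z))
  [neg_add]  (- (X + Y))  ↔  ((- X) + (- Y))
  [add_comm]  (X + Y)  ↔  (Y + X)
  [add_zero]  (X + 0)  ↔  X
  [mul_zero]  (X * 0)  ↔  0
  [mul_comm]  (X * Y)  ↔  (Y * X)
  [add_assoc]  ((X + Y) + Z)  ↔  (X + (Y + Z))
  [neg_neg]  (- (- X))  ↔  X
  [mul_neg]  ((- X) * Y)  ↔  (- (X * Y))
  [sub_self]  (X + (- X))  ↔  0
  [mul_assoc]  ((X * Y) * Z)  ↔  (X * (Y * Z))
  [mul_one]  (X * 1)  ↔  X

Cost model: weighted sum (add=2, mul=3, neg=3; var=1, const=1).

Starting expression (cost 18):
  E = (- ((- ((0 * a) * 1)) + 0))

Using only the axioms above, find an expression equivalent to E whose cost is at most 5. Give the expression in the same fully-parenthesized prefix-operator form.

(0 * a)   [cost 5]

(1) ((0 * a) * 1)  =[mul_one →]=  (0 * a)    ⊢ (- ((- (0 * a)) + 0))
(2) ((- (0 * a)) + 0)  =[add_zero →]=  (- (0 * a))    ⊢ (- (- (0 * a)))
(3) (- (- (0 * a)))  =[neg_neg →]=  (0 * a)    ⊢ cost 5, within 5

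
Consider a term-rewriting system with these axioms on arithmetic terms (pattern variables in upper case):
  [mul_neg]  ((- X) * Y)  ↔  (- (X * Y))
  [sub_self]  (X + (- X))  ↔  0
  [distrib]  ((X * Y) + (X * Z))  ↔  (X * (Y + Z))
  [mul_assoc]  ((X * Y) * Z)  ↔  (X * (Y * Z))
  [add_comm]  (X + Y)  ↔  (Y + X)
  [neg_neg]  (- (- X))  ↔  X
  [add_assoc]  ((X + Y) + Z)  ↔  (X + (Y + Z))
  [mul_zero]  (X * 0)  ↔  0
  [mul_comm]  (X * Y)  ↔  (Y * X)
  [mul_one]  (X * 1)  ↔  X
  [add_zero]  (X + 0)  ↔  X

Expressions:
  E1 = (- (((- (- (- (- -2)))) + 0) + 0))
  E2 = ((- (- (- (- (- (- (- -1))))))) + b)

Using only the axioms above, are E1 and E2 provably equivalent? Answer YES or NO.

NO

Every axiom is a valid identity, so a rewrite proof would force E1 and E2 to agree under every assignment.
At b=0: E1 = 2 but E2 = 1; they differ, so no derivation exists.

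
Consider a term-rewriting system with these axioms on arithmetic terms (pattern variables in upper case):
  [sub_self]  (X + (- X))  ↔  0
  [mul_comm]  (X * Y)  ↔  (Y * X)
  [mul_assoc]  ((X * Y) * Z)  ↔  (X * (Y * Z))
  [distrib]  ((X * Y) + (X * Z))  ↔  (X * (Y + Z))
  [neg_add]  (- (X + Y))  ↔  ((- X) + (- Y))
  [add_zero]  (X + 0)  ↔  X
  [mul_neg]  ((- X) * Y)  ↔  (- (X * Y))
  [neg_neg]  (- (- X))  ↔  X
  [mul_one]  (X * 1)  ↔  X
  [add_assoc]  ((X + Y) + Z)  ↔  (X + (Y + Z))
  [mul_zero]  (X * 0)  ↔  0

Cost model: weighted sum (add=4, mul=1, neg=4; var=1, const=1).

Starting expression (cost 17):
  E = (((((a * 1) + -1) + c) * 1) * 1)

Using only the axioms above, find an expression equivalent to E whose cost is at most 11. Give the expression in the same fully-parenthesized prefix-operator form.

((a + -1) + c)   [cost 11]

1. [mul_one →] (a * 1)  →  a;  E = ((((a + -1) + c) * 1) * 1)
2. [mul_one →] (((a + -1) + c) * 1)  →  ((a + -1) + c);  E = (((a + -1) + c) * 1)
3. [mul_one →] (((a + -1) + c) * 1)  →  ((a + -1) + c);  cost 11 ≤ 11, done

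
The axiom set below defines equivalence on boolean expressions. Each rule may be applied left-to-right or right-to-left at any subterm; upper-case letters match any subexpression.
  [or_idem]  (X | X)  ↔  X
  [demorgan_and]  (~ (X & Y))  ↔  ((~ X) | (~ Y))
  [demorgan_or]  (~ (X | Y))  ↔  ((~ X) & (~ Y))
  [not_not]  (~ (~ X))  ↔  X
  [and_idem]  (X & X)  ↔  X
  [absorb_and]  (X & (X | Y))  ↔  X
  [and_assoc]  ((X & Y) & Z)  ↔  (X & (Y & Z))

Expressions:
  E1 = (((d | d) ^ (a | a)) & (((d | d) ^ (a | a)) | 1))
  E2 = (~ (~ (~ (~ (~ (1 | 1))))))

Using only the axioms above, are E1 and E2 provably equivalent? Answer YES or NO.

NO

Every axiom is a valid identity, so a rewrite proof would force E1 and E2 to agree under every assignment.
At a=0, d=1: E1 = 1 but E2 = 0; they differ, so no derivation exists.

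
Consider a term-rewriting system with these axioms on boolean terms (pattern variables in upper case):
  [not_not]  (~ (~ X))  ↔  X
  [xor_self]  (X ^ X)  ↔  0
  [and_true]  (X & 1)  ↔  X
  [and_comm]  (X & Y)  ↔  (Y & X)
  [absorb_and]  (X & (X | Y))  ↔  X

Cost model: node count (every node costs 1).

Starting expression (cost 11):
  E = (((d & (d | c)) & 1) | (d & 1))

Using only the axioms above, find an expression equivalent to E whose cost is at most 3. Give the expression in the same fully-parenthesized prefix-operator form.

(d | d)   [cost 3]

step 1: and_true (→) rewrites ((d & (d | c)) & 1) into (d & (d | c)), now ((d & (d | c)) | (d & 1))
step 2: and_true (→) rewrites (d & 1) into d, now ((d & (d | c)) | d)
step 3: absorb_and (→) rewrites (d & (d | c)) into d, reaching cost 3 (bound 3)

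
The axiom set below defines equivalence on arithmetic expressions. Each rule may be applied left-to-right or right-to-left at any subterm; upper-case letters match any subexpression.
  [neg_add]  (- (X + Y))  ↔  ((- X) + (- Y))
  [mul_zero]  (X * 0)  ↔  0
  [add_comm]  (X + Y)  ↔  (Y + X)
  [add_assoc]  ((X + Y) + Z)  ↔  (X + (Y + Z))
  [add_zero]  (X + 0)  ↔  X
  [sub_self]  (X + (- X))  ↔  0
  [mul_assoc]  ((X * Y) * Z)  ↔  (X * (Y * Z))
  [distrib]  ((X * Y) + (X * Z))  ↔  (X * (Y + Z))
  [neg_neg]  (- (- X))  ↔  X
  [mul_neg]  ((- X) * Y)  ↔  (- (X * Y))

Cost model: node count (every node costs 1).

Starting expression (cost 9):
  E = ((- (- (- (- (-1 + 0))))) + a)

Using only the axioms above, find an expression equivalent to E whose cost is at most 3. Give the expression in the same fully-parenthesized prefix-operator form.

(-1 + a)   [cost 3]

1. [neg_neg →] (- (- (-1 + 0)))  →  (-1 + 0);  E = ((- (- (-1 + 0))) + a)
2. [add_zero →] (-1 + 0)  →  -1;  E = ((- (- -1)) + a)
3. [neg_neg →] (- (- -1))  →  -1;  cost 3 ≤ 3, done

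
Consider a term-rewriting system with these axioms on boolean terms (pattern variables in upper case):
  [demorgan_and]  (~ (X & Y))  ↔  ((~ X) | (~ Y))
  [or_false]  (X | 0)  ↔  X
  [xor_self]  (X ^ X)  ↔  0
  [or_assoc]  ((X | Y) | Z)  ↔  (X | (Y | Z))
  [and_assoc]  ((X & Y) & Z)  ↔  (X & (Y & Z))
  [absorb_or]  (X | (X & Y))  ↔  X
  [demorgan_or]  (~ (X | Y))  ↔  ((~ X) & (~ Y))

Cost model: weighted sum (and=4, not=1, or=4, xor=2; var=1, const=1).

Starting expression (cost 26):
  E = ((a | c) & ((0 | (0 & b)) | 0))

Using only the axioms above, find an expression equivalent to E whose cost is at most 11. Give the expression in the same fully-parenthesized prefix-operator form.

((a | c) & 0)   [cost 11]

1. [or_assoc →] ((0 | (0 & b)) | 0)  →  (0 | ((0 & b) | 0));  E = ((a | c) & (0 | ((0 & b) | 0)))
2. [or_false →] ((0 & b) | 0)  →  (0 & b);  E = ((a | c) & (0 | (0 & b)))
3. [absorb_or →] (0 | (0 & b))  →  0;  cost 11 ≤ 11, done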